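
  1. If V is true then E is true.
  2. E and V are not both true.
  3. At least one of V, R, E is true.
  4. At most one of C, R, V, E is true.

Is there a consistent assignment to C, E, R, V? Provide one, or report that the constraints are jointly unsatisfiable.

C=F, E=F, R=T, V=F

  (1) V=F ⇒ E: vacuous ✓
  (2) E=F, V=F — not both ✓
  (3) {V, R, E}: 1 true — at least one ✓
  (4) {C, R, V, E}: 1 true — at most one ✓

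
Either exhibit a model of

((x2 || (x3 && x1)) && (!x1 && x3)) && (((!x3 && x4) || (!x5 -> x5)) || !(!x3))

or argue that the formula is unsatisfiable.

x1 = False; x2 = True; x3 = True; x4 = True; x5 = True

  (x2 || (x3 && x1)) && (!x1 && x3) = True
    x2 || (x3 && x1) = True
      x3 && x1 = False
    !x1 && x3 = True
      !x1 = True
  ((!x3 && x4) || (!x5 -> x5)) || !(!x3) = True
    (!x3 && x4) || (!x5 -> x5) = True
      !x3 && x4 = False
        !x3 = False
      !x5 -> x5 = True
        !x5 = False
    !(!x3) = True
      !x3 = False
Both conjuncts True, so the formula holds.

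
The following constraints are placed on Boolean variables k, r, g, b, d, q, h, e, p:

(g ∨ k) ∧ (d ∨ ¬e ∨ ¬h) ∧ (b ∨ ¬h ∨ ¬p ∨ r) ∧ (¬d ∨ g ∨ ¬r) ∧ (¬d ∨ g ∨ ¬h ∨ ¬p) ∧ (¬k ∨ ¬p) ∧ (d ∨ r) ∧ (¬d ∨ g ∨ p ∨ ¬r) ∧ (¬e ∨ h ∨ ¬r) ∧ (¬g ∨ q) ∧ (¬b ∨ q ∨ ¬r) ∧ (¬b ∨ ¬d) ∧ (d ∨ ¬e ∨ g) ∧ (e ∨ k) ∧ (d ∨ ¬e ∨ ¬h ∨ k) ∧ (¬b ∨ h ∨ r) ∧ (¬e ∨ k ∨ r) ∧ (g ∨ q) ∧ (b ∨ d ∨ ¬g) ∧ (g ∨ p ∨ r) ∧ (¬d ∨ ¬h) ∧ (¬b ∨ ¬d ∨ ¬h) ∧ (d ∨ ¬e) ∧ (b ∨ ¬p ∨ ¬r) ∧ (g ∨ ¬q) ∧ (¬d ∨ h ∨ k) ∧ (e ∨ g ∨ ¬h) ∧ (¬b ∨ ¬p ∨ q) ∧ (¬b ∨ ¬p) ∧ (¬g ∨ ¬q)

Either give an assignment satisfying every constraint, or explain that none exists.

No satisfying assignment exists.

Case q = True:
  (g ∨ ¬q) forces g = True.
  Clause (¬g ∨ ¬q) is falsified — contradiction.
Case q = False:
  (¬g ∨ q) forces g = False.
  Clause (g ∨ q) is falsified — contradiction.
Both cases fail, so the formula is unsatisfiable.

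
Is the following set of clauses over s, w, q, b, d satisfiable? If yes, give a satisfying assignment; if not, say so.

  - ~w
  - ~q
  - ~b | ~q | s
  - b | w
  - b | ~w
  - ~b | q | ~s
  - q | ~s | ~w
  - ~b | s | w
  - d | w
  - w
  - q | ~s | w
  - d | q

Unsatisfiable — no assignment works.

Case w = True:
  Clause (~w) is falsified — contradiction.
Case w = False:
  Clause (w) is falsified — contradiction.
Both cases fail, so the formula is unsatisfiable.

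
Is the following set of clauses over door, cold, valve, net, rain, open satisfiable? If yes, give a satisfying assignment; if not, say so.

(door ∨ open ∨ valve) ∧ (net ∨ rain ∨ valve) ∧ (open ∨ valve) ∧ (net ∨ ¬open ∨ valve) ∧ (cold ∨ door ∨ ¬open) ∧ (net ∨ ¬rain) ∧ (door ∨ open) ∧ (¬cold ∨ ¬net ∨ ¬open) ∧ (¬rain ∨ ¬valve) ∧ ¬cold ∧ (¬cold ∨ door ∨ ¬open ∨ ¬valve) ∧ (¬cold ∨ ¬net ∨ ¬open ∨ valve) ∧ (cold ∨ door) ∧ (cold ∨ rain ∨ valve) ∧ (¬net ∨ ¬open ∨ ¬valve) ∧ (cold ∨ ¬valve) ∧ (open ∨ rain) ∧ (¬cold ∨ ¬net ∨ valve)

door=T; cold=F; valve=F; net=T; rain=T; open=T

Unit clause (¬cold) forces cold = False.
In (cold ∨ door) only door is left, so door = True.
In (cold ∨ ¬valve) only ¬valve is left, so valve = False.
In (open ∨ valve) only open is left, so open = True.
In (net ∨ ¬open ∨ valve) only net is left, so net = True.
In (cold ∨ rain ∨ valve) only rain is left, so rain = True.
All clauses satisfied.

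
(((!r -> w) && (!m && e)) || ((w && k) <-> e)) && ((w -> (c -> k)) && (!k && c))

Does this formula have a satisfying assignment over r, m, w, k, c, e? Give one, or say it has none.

r = True, m = False, w = False, k = False, c = True, e = True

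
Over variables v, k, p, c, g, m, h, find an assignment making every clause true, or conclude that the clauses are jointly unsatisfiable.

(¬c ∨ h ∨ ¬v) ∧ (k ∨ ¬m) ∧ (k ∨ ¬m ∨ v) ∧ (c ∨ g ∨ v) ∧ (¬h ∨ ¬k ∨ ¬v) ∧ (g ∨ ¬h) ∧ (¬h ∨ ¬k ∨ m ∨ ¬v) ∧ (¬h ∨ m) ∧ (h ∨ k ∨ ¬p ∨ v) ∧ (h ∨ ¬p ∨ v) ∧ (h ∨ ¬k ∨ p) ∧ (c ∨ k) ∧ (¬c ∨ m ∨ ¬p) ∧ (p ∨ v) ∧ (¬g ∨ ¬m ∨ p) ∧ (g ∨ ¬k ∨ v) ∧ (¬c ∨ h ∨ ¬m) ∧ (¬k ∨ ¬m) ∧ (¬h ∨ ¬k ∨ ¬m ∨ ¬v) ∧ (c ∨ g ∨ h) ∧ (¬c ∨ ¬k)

Set v = True.
Try k = False:
  (k ∨ ¬m) forces m = False.
  (¬h ∨ m) forces h = False.
  (¬c ∨ h ∨ ¬v) forces c = False.
  clause (c ∨ k) is falsified — backtrack.
So k = True.
  then (¬h ∨ ¬k ∨ ¬v) forces h = False.
  then (h ∨ ¬k ∨ p) forces p = True.
  then (¬k ∨ ¬m) forces m = False.
  then (¬c ∨ ¬k) forces c = False.
  then (c ∨ g ∨ h) forces g = True.
All clauses satisfied.

v = True, k = True, p = True, c = False, g = True, m = False, h = False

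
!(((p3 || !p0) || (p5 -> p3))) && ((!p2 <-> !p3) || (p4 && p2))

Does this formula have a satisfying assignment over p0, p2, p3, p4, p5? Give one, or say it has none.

p0: True, p2: True, p3: False, p4: True, p5: True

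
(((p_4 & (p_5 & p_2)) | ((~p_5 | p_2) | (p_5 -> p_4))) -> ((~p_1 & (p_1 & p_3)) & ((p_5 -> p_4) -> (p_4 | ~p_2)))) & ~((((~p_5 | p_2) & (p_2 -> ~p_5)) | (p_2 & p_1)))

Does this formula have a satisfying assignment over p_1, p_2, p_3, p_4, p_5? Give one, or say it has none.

p_1 = True; p_2 = False; p_3 = True; p_4 = False; p_5 = True

  ((p_4 & (p_5 & p_2)) | ((~p_5 | p_2) | (p_5 -> p_4))) -> ((~p_1 & (p_1 & p_3)) & ((p_5 -> p_4) -> (p_4 | ~p_2))) = True
    (p_4 & (p_5 & p_2)) | ((~p_5 | p_2) | (p_5 -> p_4)) = False
      p_4 & (p_5 & p_2) = False
        p_5 & p_2 = False
      (~p_5 | p_2) | (p_5 -> p_4) = False
        ~p_5 | p_2 = False
          ~p_5 = False
        p_5 -> p_4 = False
    (~p_1 & (p_1 & p_3)) & ((p_5 -> p_4) -> (p_4 | ~p_2)) = False
      ~p_1 & (p_1 & p_3) = False
        ~p_1 = False
        p_1 & p_3 = True
      (p_5 -> p_4) -> (p_4 | ~p_2) = True
        p_5 -> p_4 = False
        p_4 | ~p_2 = True
          ~p_2 = True
  ~((((~p_5 | p_2) & (p_2 -> ~p_5)) | (p_2 & p_1))) = True
    ((~p_5 | p_2) & (p_2 -> ~p_5)) | (p_2 & p_1) = False
      (~p_5 | p_2) & (p_2 -> ~p_5) = False
        ~p_5 | p_2 = False
          ~p_5 = False
        p_2 -> ~p_5 = True
          ~p_5 = False
      p_2 & p_1 = False
Both conjuncts True, so the formula holds.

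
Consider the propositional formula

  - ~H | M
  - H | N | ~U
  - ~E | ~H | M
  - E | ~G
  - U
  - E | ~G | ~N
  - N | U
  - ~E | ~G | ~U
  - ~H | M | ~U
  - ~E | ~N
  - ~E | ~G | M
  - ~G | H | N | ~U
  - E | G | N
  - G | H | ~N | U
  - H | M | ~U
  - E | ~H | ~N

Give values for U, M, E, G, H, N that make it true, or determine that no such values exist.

U = True, M = True, E = True, G = False, H = True, N = False

Unit clause (U) forces U = True.
Try M = False:
  (~H | M) forces H = False.
  clause (H | M | ~U) is falsified — backtrack.
So M = True.
Set E = True.
  then (~E | ~G | ~U) forces G = False.
  then (~E | ~N) forces N = False.
  then (H | N | ~U) forces H = True.
All clauses satisfied.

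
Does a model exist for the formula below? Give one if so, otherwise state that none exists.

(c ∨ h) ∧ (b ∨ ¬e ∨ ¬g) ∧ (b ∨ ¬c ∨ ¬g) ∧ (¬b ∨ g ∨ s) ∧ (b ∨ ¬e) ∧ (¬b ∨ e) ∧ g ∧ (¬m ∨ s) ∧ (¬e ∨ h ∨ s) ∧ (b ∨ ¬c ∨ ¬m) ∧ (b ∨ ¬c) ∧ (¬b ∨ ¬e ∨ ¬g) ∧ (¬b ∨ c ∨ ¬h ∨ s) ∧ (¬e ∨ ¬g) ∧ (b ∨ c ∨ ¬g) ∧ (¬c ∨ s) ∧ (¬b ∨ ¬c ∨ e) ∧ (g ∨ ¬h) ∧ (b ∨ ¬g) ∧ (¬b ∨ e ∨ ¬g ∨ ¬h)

Case g = True:
  (¬e ∨ ¬g) forces e = False.
  (¬b ∨ e) forces b = False.
  Clause (b ∨ ¬g) is falsified — contradiction.
Case g = False:
  Clause (g) is falsified — contradiction.
Both cases fail, so the formula is unsatisfiable.

Unsatisfiable — no assignment works.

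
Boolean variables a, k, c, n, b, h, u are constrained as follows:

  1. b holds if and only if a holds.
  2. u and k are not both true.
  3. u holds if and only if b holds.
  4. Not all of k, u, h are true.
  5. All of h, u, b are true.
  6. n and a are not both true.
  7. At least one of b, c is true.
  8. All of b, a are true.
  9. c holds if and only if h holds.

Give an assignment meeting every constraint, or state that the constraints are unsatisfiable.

a = True, k = False, c = True, n = False, b = True, h = True, u = True

  (1) b=T, a=T — same ✓
  (2) u=T, k=F — not both ✓
  (3) u=T, b=T — same ✓
  (4) {k, u, h}: 2/3 true — not all ✓
  (5) {h, u, b}: all 3 true ✓
  (6) n=F, a=T — not both ✓
  (7) {b, c}: 2 true — at least one ✓
  (8) {b, a}: all 2 true ✓
  (9) c=T, h=T — same ✓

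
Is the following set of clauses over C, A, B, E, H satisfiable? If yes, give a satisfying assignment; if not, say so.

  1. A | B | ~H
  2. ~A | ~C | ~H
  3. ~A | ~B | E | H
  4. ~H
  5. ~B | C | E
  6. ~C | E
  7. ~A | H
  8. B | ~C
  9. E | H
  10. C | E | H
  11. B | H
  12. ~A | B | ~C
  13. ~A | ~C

Unit clause (~H) forces H = False.
In (~A | H) only ~A is left, so A = False.
In (E | H) only E is left, so E = True.
In (B | H) only B is left, so B = True.
Set C = False.
All clauses satisfied.

C = False, A = False, B = True, E = True, H = False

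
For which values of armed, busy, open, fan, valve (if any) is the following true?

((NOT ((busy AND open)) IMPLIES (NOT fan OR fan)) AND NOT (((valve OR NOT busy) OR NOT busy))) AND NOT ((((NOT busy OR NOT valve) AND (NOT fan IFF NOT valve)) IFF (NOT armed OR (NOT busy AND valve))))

armed: True, busy: True, open: True, fan: False, valve: False

  (NOT ((busy AND open)) IMPLIES (NOT fan OR fan)) AND NOT (((valve OR NOT busy) OR NOT busy)) = True
    NOT ((busy AND open)) IMPLIES (NOT fan OR fan) = True
      NOT ((busy AND open)) = False
        busy AND open = True
      NOT fan OR fan = True
        NOT fan = True
    NOT (((valve OR NOT busy) OR NOT busy)) = True
      (valve OR NOT busy) OR NOT busy = False
        valve OR NOT busy = False
          NOT busy = False
        NOT busy = False
  NOT ((((NOT busy OR NOT valve) AND (NOT fan IFF NOT valve)) IFF (NOT armed OR (NOT busy AND valve)))) = True
    ((NOT busy OR NOT valve) AND (NOT fan IFF NOT valve)) IFF (NOT armed OR (NOT busy AND valve)) = False
      (NOT busy OR NOT valve) AND (NOT fan IFF NOT valve) = True
        NOT busy OR NOT valve = True
          NOT busy = False
          NOT valve = True
        NOT fan IFF NOT valve = True
          NOT fan = True
          NOT valve = True
      NOT armed OR (NOT busy AND valve) = False
        NOT armed = False
        NOT busy AND valve = False
          NOT busy = False
Both conjuncts True, so the formula holds.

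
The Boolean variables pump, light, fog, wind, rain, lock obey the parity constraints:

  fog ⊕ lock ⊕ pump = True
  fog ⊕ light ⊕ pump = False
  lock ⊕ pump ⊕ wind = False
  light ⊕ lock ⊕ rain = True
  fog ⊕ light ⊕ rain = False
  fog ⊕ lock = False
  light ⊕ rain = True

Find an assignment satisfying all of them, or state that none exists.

UNSATISFIABLE

Adding constraints 4, 5, 6 mod 2: every variable appears an even number of times on the left, so the left side is 0.
But the right sides sum to 1 (mod 2). 0 ≠ 1 — the system is inconsistent.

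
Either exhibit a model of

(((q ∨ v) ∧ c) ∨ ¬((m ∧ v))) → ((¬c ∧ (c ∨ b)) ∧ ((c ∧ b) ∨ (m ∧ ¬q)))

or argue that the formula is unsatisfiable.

m = True, v = True, c = False, q = True, b = False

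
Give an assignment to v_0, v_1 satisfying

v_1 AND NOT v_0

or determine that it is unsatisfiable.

v_0 = False; v_1 = True

  NOT v_0 = True
Both conjuncts True, so the formula holds.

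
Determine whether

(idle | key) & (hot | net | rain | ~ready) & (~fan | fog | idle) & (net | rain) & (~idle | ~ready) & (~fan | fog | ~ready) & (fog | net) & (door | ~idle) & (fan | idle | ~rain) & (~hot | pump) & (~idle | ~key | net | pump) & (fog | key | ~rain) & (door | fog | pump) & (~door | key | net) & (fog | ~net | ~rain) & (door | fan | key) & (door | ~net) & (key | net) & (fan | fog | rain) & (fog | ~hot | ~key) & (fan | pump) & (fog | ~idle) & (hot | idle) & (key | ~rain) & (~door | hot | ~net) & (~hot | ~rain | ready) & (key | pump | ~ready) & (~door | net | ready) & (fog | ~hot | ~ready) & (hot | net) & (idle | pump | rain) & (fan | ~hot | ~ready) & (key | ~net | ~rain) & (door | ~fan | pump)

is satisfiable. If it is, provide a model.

Set idle = True.
  then (~idle | ~ready) forces ready = False.
  then (door | ~idle) forces door = True.
  then (fog | ~idle) forces fog = True.
  then (~door | net | ready) forces net = True.
  then (~door | hot | ~net) forces hot = True.
  then (~hot | ~rain | ready) forces rain = False.
  then (~hot | pump) forces pump = True.
Set fan = False.
Set key = False.
All clauses satisfied.

idle: True, hot: True, ready: False, fog: True, pump: True, door: True, fan: False, rain: False, net: True, key: False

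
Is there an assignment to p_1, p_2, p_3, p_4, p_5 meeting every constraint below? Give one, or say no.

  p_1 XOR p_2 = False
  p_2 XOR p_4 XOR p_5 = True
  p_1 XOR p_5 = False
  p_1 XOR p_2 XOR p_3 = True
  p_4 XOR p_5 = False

p_1 = True, p_2 = True, p_3 = True, p_4 = True, p_5 = True

p_1 XOR p_2 = T XOR T = False ✓
p_2 XOR p_4 XOR p_5 = T XOR T XOR T = True ✓
p_1 XOR p_5 = T XOR T = False ✓
p_1 XOR p_2 XOR p_3 = T XOR T XOR T = True ✓
p_4 XOR p_5 = T XOR T = False ✓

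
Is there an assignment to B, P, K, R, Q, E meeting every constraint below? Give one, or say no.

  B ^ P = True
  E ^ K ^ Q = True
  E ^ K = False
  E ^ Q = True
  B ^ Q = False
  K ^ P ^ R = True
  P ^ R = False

Adding constraints 2, 4, 6, 7 mod 2: every variable appears an even number of times on the left, so the left side is 0.
But the right sides sum to 1 (mod 2). 0 ≠ 1 — the system is inconsistent.

Unsatisfiable — no assignment works.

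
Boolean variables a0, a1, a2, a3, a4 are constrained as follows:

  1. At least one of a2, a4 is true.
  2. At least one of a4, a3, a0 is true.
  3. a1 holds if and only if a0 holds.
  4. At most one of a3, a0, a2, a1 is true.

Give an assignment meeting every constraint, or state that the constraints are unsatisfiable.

a0=F, a1=F, a2=F, a3=T, a4=T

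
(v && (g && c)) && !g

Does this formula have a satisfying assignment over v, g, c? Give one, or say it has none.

The formula is unsatisfiable.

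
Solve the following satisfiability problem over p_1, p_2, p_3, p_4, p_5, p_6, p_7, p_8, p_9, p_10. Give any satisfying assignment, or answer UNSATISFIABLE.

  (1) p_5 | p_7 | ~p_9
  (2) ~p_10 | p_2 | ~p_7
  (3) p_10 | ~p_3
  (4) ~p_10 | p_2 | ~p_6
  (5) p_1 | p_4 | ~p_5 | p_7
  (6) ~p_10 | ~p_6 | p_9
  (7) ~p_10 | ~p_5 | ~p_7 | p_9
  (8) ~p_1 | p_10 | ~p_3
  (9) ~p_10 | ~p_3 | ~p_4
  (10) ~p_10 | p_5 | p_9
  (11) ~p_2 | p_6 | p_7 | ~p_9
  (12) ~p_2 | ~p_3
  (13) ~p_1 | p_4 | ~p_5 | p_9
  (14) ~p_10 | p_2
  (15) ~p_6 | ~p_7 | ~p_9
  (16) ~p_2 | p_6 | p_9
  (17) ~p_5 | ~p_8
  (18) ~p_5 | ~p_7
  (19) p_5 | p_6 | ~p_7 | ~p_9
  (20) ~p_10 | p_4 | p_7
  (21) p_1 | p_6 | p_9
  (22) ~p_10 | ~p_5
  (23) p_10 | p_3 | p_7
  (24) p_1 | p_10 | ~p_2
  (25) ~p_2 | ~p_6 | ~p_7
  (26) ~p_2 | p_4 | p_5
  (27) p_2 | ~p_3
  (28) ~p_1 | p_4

Set p_1 = False.
Set p_2 = False.
  then (~p_10 | p_2) forces p_10 = False.
  then (p_2 | ~p_3) forces p_3 = False.
  then (p_10 | p_3 | p_7) forces p_7 = True.
  then (~p_5 | ~p_7) forces p_5 = False.
Set p_4 = True.
Set p_6 = True.
  then (~p_6 | ~p_7 | ~p_9) forces p_9 = False.
Set p_8 = True.
All clauses satisfied.

p_1 = False, p_2 = False, p_3 = False, p_4 = True, p_5 = False, p_6 = True, p_7 = True, p_8 = True, p_9 = False, p_10 = False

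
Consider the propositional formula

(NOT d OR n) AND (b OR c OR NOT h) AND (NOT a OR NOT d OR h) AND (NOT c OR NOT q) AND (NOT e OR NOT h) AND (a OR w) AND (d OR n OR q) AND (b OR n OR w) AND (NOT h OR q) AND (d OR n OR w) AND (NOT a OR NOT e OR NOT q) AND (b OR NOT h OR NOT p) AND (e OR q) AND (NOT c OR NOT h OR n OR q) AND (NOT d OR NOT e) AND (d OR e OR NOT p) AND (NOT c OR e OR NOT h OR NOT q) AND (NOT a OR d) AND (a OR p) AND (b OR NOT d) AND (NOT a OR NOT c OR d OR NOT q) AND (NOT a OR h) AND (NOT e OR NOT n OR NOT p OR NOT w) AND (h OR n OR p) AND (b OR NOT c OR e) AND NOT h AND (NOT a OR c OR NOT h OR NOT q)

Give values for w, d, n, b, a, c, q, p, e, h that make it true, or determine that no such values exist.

w = True, d = False, n = False, b = True, a = False, c = False, q = True, p = True, e = True, h = False

Unit clause (NOT h) forces h = False.
In (NOT a OR h) only NOT a is left, so a = False.
In (a OR w) only w is left, so w = True.
In (a OR p) only p is left, so p = True.
Set d = False.
  then (d OR e OR NOT p) forces e = True.
  then (NOT e OR NOT n OR NOT p OR NOT w) forces n = False.
  then (d OR n OR q) forces q = True.
  then (NOT c OR NOT q) forces c = False.
Set b = True.
All clauses satisfied.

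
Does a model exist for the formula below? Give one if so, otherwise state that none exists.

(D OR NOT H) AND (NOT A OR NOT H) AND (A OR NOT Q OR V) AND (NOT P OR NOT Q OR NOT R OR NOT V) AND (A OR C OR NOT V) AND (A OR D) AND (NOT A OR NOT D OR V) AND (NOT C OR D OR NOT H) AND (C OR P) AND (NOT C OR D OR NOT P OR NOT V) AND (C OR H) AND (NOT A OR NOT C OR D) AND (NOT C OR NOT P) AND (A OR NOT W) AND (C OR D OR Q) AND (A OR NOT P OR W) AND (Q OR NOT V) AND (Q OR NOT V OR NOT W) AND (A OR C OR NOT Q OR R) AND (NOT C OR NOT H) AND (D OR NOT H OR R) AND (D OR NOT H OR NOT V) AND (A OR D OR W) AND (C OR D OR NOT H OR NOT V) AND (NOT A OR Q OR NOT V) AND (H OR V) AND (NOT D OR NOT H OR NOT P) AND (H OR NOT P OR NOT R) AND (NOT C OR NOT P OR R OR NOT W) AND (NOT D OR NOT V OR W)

Set Q = True.
Try C = False:
  (C OR P) forces P = True.
  (C OR H) forces H = True.
  (D OR NOT H) forces D = True.
  clause (NOT D OR NOT H OR NOT P) is falsified — backtrack.
So C = True.
  then (NOT C OR NOT P) forces P = False.
  then (NOT C OR NOT H) forces H = False.
  then (H OR V) forces V = True.
Try A = False:
  (A OR D) forces D = True.
  (A OR NOT W) forces W = False.
  clause (NOT D OR NOT V OR W) is falsified — backtrack.
So A = True.
  then (NOT A OR NOT C OR D) forces D = True.
  then (NOT D OR NOT V OR W) forces W = True.
Set R = False.
All clauses satisfied.

Q=T; C=T; A=T; D=T; V=T; H=F; R=F; P=F; W=T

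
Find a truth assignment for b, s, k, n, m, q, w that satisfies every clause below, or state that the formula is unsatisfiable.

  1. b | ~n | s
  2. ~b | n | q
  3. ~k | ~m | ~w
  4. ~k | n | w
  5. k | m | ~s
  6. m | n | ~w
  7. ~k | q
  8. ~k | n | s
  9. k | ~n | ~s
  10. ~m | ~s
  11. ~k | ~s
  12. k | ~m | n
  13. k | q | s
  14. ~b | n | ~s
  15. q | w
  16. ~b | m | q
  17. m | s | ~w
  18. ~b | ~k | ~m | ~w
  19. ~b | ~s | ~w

b = True; s = False; k = False; n = True; m = True; q = True; w = False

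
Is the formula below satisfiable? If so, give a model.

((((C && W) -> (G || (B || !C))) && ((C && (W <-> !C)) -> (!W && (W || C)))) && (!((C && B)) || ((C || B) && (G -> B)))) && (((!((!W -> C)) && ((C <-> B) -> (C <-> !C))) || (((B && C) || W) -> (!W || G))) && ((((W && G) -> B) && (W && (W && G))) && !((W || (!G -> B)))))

Case G = True: the conjunct !((W || (!G -> B))) becomes !((W || True)) = False.
Case G = False: the conjunct G is False.
Both cases fail — unsatisfiable.

No satisfying assignment exists.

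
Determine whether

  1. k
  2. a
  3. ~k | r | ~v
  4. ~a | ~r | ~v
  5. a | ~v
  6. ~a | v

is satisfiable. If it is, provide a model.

Case k = True:
  (a) forces a = True.
  (~a | v) forces v = True.
  (~k | r | ~v) forces r = True.
  Clause (~a | ~r | ~v) is falsified — contradiction.
Case k = False:
  Clause (k) is falsified — contradiction.
Both cases fail, so the formula is unsatisfiable.

Unsatisfiable — no assignment works.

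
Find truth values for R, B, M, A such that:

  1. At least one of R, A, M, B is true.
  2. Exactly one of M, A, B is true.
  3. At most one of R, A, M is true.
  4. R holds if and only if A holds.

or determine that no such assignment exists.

R: False, B: True, M: False, A: False

  (1) {R, A, M, B}: 1 true — at least one ✓
  (2) {M, A, B}: 1 true — exactly one ✓
  (3) {R, A, M}: 0 true — at most one ✓
  (4) R=F, A=F — same ✓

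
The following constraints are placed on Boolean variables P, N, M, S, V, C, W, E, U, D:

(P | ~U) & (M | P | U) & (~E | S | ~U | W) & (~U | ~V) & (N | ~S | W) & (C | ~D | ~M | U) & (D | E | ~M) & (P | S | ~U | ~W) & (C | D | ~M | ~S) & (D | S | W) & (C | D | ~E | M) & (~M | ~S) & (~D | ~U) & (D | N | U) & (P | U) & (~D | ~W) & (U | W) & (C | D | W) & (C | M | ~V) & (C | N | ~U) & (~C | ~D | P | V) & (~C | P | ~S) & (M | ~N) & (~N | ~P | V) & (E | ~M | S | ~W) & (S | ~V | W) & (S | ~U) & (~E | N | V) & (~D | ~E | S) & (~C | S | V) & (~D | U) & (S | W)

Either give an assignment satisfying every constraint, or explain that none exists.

P = True; N = True; M = True; S = False; V = True; C = True; W = True; E = True; U = False; D = False

Try P = False:
  (P | ~U) forces U = False.
  clause (P | U) is falsified — backtrack.
So P = True.
Set N = True.
  then (M | ~N) forces M = True.
  then (~N | ~P | V) forces V = True.
  then (~U | ~V) forces U = False.
  then (~M | ~S) forces S = False.
  then (U | W) forces W = True.
  then (E | ~M | S | ~W) forces E = True.
  then (~D | ~E | S) forces D = False.
Set C = True.
All clauses satisfied.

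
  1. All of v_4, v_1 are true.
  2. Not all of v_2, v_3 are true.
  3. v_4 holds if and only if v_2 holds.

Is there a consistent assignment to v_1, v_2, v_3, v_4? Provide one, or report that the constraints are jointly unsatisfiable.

v_1=T; v_2=T; v_3=F; v_4=T

  (1) {v_4, v_1}: all 2 true ✓
  (2) {v_2, v_3}: 1/2 true — not all ✓
  (3) v_4=T, v_2=T — same ✓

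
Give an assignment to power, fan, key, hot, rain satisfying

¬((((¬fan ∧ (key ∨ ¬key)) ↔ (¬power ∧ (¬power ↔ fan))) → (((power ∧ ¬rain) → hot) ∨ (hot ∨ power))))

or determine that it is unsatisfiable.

Unsatisfiable — no assignment works.

Case power = True: the formula becomes ¬((¬((¬fan ∧ (key ∨ ¬key))) → True)) = False.
Case power = False: the formula becomes ¬((((¬fan ∧ (key ∨ ¬key)) ↔ fan) → True)) = False.
Both cases fail — unsatisfiable.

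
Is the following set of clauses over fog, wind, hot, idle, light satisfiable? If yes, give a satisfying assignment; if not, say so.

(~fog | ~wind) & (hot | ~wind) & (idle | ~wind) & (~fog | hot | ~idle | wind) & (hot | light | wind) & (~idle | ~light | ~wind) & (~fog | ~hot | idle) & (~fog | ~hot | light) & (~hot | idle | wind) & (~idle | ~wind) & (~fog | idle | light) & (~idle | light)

Set fog = False.
Try wind = True:
  (hot | ~wind) forces hot = True.
  (idle | ~wind) forces idle = True.
  clause (~idle | ~wind) is falsified — backtrack.
So wind = False.
Set hot = False.
  then (hot | light | wind) forces light = True.
Set idle = True.
All clauses satisfied.

fog: False; wind: False; hot: False; idle: True; light: True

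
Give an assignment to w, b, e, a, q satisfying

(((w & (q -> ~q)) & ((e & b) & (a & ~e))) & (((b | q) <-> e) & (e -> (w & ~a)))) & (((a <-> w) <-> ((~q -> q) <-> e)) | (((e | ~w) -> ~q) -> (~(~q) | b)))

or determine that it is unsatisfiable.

Unsatisfiable

Case e = True: the conjunct ~e is False.
Case e = False: the conjunct e is False.
Both cases fail — unsatisfiable.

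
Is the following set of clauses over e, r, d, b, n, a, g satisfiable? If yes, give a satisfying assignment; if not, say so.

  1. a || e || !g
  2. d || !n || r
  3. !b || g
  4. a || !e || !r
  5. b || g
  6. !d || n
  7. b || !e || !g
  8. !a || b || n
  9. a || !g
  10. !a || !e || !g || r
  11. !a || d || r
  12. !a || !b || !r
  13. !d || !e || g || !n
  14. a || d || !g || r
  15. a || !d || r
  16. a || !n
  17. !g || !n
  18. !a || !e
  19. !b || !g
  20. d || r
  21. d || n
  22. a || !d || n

UNSATISFIABLE

Case n = True:
  (a || !n) forces a = True.
  (!g || !n) forces g = False.
  (!b || g) forces b = False.
  Clause (b || g) is falsified — contradiction.
Case n = False:
  (!d || n) forces d = False.
  Clause (d || n) is falsified — contradiction.
Both cases fail, so the formula is unsatisfiable.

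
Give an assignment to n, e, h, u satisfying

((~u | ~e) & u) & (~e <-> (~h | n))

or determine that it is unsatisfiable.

n = False, e = False, h = False, u = True

  (~u | ~e) & u = True
    ~u | ~e = True
      ~u = False
      ~e = True
  ~e <-> (~h | n) = True
    ~e = True
    ~h | n = True
      ~h = True
Both conjuncts True, so the formula holds.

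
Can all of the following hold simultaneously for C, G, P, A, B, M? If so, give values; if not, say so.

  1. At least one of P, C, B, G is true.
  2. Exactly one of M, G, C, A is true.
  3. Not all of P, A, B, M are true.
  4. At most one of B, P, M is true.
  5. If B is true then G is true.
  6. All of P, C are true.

C: True, G: False, P: True, A: False, B: False, M: False

  (1) {P, C, B, G}: 2 true — at least one ✓
  (2) {M, G, C, A}: 1 true — exactly one ✓
  (3) {P, A, B, M}: 1/4 true — not all ✓
  (4) {B, P, M}: 1 true — at most one ✓
  (5) B=F ⇒ G: vacuous ✓
  (6) {P, C}: all 2 true ✓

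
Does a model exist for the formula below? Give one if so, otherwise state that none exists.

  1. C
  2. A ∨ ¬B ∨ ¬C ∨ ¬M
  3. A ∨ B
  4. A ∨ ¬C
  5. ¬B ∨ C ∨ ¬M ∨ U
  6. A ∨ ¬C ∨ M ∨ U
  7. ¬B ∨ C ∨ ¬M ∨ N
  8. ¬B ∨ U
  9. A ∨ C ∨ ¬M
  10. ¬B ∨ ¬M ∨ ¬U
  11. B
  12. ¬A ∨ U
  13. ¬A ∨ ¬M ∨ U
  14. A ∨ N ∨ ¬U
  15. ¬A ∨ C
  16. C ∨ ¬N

A: True, B: True, M: False, U: True, C: True, N: False

Unit clause (C) forces C = True.
In (A ∨ ¬C) only A is left, so A = True.
Unit clause (B) forces B = True.
In (¬A ∨ U) only U is left, so U = True.
In (¬B ∨ ¬M ∨ ¬U) only ¬M is left, so M = False.
Set N = False.
All clauses satisfied.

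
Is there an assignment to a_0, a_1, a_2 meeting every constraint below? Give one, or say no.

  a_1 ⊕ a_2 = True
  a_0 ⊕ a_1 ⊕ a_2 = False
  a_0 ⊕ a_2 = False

a_0: True; a_1: False; a_2: True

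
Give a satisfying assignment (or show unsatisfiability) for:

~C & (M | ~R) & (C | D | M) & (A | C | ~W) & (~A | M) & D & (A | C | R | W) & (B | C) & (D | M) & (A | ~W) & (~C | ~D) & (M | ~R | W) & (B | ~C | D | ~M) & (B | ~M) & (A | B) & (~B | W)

D = True; R = False; M = True; B = True; W = True; A = True; C = False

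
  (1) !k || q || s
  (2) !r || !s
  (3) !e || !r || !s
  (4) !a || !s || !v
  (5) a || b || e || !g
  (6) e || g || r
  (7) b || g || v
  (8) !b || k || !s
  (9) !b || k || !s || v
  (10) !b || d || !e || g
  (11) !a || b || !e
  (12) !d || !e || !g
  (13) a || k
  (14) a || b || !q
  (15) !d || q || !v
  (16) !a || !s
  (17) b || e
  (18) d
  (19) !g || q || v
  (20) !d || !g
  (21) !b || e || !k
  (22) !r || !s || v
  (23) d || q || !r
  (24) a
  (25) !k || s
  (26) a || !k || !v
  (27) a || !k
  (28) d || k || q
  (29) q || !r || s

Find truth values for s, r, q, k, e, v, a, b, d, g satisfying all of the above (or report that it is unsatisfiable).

Unit clause (d) forces d = True.
In (!d || !g) only !g is left, so g = False.
Unit clause (a) forces a = True.
In (!a || !s) only !s is left, so s = False.
In (!k || s) only !k is left, so k = False.
Set r = True.
  then (q || !r || s) forces q = True.
Set e = False.
  then (b || e) forces b = True.
Set v = True.
All clauses satisfied.

s=F; r=T; q=T; k=F; e=F; v=T; a=T; b=T; d=T; g=F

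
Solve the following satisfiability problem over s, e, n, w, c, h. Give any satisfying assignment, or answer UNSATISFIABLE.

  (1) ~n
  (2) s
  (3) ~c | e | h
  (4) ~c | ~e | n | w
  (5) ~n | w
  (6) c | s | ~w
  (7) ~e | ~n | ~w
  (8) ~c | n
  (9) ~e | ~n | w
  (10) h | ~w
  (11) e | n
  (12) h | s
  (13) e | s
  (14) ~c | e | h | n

s: True, e: True, n: False, w: False, c: False, h: False

Unit clause (~n) forces n = False.
Unit clause (s) forces s = True.
In (~c | n) only ~c is left, so c = False.
In (e | n) only e is left, so e = True.
Set w = False.
Set h = False.
All clauses satisfied.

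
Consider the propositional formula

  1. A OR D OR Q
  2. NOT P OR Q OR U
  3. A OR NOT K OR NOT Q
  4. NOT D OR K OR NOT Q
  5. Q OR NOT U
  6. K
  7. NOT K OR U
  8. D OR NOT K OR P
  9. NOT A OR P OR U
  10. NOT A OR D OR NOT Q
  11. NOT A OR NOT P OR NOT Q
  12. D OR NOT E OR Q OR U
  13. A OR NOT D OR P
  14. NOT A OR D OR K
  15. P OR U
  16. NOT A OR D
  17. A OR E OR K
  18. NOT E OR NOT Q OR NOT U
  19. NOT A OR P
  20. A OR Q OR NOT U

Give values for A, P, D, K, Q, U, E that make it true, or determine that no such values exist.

The formula is unsatisfiable.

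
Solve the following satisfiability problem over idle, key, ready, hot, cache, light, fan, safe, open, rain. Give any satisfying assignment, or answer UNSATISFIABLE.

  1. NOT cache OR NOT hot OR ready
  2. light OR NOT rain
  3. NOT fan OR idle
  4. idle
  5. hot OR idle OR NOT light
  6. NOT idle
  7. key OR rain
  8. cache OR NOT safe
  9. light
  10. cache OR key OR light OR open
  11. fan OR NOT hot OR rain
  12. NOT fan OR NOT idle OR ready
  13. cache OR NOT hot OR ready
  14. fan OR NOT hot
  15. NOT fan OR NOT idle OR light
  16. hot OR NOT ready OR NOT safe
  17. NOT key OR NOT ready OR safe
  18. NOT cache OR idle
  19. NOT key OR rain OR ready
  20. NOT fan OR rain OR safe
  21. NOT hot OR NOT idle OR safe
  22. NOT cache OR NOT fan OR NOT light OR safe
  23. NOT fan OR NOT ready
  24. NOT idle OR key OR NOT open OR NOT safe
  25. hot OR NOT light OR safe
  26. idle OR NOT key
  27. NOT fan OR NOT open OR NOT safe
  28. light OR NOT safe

Case idle = True:
  Clause (NOT idle) is falsified — contradiction.
Case idle = False:
  Clause (idle) is falsified — contradiction.
Both cases fail, so the formula is unsatisfiable.

No satisfying assignment exists.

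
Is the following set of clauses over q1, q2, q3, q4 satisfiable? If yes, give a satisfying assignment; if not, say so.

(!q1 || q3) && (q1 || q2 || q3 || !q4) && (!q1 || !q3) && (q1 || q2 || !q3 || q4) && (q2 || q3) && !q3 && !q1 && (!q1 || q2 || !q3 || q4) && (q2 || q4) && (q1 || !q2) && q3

Case q3 = True:
  Clause (!q3) is falsified — contradiction.
Case q3 = False:
  Clause (q3) is falsified — contradiction.
Both cases fail, so the formula is unsatisfiable.

UNSATISFIABLE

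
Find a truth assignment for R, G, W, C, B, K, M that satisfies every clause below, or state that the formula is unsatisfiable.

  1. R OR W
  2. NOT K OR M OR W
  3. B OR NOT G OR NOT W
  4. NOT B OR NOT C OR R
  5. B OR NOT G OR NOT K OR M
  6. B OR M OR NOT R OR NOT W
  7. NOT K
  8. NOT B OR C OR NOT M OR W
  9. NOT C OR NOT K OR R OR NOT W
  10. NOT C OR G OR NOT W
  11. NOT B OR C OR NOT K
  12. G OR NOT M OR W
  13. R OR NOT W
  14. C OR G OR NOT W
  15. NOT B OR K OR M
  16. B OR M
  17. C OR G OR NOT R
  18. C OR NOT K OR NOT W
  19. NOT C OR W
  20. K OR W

R: True, G: True, W: True, C: False, B: True, K: False, M: True

Unit clause (NOT K) forces K = False.
In (K OR W) only W is left, so W = True.
In (R OR NOT W) only R is left, so R = True.
Try G = False:
  (NOT C OR G OR NOT W) forces C = False.
  clause (C OR G OR NOT W) is falsified — backtrack.
So G = True.
  then (B OR NOT G OR NOT W) forces B = True.
  then (NOT B OR K OR M) forces M = True.
Set C = False.
All clauses satisfied.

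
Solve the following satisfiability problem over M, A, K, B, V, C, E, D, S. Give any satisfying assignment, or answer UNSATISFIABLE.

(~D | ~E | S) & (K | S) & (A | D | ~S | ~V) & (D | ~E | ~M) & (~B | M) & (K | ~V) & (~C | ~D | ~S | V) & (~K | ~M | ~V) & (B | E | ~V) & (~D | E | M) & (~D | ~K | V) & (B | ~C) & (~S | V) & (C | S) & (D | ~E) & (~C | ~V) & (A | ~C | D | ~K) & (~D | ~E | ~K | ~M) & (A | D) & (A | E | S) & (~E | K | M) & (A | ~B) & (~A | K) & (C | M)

Try M = False:
  (~B | M) forces B = False.
  (B | ~C) forces C = False.
  clause (C | M) is falsified — backtrack.
So M = True.
Set A = True.
  then (~A | K) forces K = True.
  then (~K | ~M | ~V) forces V = False.
  then (~D | ~K | V) forces D = False.
  then (~S | V) forces S = False.
  then (C | S) forces C = True.
  then (D | ~E) forces E = False.
  then (B | ~C) forces B = True.
All clauses satisfied.

M: True, A: True, K: True, B: True, V: False, C: True, E: False, D: False, S: False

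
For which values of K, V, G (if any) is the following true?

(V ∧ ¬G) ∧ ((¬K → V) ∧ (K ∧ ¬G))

K = True; V = True; G = False

  V ∧ ¬G = True
    ¬G = True
  (¬K → V) ∧ (K ∧ ¬G) = True
    ¬K → V = True
      ¬K = False
    K ∧ ¬G = True
      ¬G = True
Both conjuncts True, so the formula holds.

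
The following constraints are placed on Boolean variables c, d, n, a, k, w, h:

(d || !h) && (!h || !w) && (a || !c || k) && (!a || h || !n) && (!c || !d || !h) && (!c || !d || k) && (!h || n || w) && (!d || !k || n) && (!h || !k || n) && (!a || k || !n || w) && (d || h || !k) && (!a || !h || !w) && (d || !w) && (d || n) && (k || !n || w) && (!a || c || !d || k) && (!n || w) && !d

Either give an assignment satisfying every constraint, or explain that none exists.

UNSATISFIABLE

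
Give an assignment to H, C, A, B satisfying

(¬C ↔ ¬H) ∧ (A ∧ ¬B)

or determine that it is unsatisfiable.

H = False, C = False, A = True, B = False

  ¬C ↔ ¬H = True
    ¬C = True
    ¬H = True
  A ∧ ¬B = True
    ¬B = True
Both conjuncts True, so the formula holds.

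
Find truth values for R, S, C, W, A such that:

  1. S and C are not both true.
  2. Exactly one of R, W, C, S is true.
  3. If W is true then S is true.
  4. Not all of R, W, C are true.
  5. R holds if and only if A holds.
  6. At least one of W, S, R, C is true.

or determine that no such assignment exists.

R: True, S: False, C: False, W: False, A: True

  (1) S=F, C=F — not both ✓
  (2) {R, W, C, S}: 1 true — exactly one ✓
  (3) W=F ⇒ S: vacuous ✓
  (4) {R, W, C}: 1/3 true — not all ✓
  (5) R=T, A=T — same ✓
  (6) {W, S, R, C}: 1 true — at least one ✓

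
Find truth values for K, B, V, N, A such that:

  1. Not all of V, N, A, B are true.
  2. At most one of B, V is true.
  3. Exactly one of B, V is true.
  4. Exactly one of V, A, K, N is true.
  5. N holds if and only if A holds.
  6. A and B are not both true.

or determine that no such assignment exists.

K = False, B = False, V = True, N = False, A = False

  (1) {V, N, A, B}: 1/4 true — not all ✓
  (2) {B, V}: 1 true — at most one ✓
  (3) {B, V}: 1 true — exactly one ✓
  (4) {V, A, K, N}: 1 true — exactly one ✓
  (5) N=F, A=F — same ✓
  (6) A=F, B=F — not both ✓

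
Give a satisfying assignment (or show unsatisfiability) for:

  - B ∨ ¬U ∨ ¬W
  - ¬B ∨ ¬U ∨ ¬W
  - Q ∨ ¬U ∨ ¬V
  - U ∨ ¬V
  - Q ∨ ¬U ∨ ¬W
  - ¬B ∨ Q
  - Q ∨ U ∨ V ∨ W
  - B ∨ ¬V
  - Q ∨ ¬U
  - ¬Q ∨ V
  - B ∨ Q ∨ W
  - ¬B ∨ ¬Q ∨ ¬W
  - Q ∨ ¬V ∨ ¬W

V=F, B=F, W=T, Q=F, U=F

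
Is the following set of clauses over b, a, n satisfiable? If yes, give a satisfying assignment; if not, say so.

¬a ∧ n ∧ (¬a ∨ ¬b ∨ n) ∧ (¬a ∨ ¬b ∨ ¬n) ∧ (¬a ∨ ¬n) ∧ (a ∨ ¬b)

b = False; a = False; n = True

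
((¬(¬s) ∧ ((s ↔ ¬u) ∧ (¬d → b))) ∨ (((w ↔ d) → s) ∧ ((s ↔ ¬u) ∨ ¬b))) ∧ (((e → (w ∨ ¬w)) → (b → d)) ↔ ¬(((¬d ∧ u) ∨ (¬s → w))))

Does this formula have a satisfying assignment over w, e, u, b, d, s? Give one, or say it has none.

w = False, e = True, u = True, b = False, d = True, s = False

  (¬(¬s) ∧ ((s ↔ ¬u) ∧ (¬d → b))) ∨ (((w ↔ d) → s) ∧ ((s ↔ ¬u) ∨ ¬b)) = True
    ¬(¬s) ∧ ((s ↔ ¬u) ∧ (¬d → b)) = False
      ¬(¬s) = False
        ¬s = True
      (s ↔ ¬u) ∧ (¬d → b) = True
        s ↔ ¬u = True
          ¬u = False
        ¬d → b = True
          ¬d = False
    ((w ↔ d) → s) ∧ ((s ↔ ¬u) ∨ ¬b) = True
      (w ↔ d) → s = True
        w ↔ d = False
      (s ↔ ¬u) ∨ ¬b = True
        s ↔ ¬u = True
          ¬u = False
        ¬b = True
  ((e → (w ∨ ¬w)) → (b → d)) ↔ ¬(((¬d ∧ u) ∨ (¬s → w))) = True
    (e → (w ∨ ¬w)) → (b → d) = True
      e → (w ∨ ¬w) = True
        w ∨ ¬w = True
          ¬w = True
      b → d = True
    ¬(((¬d ∧ u) ∨ (¬s → w))) = True
      (¬d ∧ u) ∨ (¬s → w) = False
        ¬d ∧ u = False
          ¬d = False
        ¬s → w = False
          ¬s = True
Both conjuncts True, so the formula holds.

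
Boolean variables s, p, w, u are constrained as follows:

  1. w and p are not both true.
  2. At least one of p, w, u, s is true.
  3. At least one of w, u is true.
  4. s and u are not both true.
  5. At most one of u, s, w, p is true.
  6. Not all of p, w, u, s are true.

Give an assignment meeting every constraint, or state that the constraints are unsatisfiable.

s: False; p: False; w: True; u: False

  (1) w=T, p=F — not both ✓
  (2) {p, w, u, s}: 1 true — at least one ✓
  (3) {w, u}: 1 true — at least one ✓
  (4) s=F, u=F — not both ✓
  (5) {u, s, w, p}: 1 true — at most one ✓
  (6) {p, w, u, s}: 1/4 true — not all ✓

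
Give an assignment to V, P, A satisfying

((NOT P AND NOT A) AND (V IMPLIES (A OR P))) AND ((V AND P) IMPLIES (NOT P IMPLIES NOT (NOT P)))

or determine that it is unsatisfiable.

V = False, P = False, A = False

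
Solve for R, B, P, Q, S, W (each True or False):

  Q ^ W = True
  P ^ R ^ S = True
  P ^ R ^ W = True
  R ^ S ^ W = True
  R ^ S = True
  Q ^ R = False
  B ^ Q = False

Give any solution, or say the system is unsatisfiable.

R=T; B=T; P=F; Q=T; S=F; W=F

Q ^ W = T ^ F = True ✓
P ^ R ^ S = F ^ T ^ F = True ✓
P ^ R ^ W = F ^ T ^ F = True ✓
R ^ S ^ W = T ^ F ^ F = True ✓
R ^ S = T ^ F = True ✓
Q ^ R = T ^ T = False ✓
B ^ Q = T ^ T = False ✓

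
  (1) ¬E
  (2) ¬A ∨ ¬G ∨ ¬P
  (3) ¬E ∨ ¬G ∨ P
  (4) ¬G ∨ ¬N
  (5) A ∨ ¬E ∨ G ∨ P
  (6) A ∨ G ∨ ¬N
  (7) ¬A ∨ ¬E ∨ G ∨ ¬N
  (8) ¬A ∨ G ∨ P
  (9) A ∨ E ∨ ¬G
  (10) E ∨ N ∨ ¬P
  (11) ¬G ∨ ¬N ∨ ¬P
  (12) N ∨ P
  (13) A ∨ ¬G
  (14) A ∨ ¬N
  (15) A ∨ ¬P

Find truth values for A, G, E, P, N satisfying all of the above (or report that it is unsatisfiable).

Unit clause (¬E) forces E = False.
Try A = False:
  (A ∨ E ∨ ¬G) forces G = False.
  (A ∨ G ∨ ¬N) forces N = False.
  (E ∨ N ∨ ¬P) forces P = False.
  clause (N ∨ P) is falsified — backtrack.
So A = True.
Set G = False.
  then (¬A ∨ G ∨ P) forces P = True.
  then (E ∨ N ∨ ¬P) forces N = True.
All clauses satisfied.

A=T, G=F, E=F, P=T, N=T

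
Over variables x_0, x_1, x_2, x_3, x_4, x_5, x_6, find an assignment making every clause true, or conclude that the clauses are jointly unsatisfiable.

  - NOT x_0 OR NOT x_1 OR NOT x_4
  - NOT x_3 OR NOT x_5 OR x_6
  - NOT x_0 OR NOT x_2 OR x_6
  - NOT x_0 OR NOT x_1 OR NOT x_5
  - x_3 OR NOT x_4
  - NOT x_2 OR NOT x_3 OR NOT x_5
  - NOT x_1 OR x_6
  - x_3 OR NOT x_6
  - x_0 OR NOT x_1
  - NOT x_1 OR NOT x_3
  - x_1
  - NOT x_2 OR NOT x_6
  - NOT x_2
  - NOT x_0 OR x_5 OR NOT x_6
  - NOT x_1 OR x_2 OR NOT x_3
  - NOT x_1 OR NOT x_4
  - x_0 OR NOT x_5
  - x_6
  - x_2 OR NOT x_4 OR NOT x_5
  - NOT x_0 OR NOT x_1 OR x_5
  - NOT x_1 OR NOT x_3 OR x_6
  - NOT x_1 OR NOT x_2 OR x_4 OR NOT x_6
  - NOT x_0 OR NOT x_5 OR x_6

Case x_1 = True:
  (NOT x_1 OR x_6) forces x_6 = True.
  (x_3 OR NOT x_6) forces x_3 = True.
  Clause (NOT x_1 OR NOT x_3) is falsified — contradiction.
Case x_1 = False:
  Clause (x_1) is falsified — contradiction.
Both cases fail, so the formula is unsatisfiable.

UNSATISFIABLE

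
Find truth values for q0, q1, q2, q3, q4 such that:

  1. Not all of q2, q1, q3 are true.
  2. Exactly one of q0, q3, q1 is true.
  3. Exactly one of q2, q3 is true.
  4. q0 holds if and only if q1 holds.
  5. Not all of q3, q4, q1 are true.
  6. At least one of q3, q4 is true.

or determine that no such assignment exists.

q0 = False, q1 = False, q2 = False, q3 = True, q4 = True

  (1) {q2, q1, q3}: 1/3 true — not all ✓
  (2) {q0, q3, q1}: 1 true — exactly one ✓
  (3) {q2, q3}: 1 true — exactly one ✓
  (4) q0=F, q1=F — same ✓
  (5) {q3, q4, q1}: 2/3 true — not all ✓
  (6) {q3, q4}: 2 true — at least one ✓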